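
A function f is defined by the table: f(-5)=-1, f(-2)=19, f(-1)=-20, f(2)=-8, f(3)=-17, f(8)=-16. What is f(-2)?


Reading from the table at x = -2

19


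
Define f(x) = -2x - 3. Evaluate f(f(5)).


f(5) = -13
f(-13) = 23

23


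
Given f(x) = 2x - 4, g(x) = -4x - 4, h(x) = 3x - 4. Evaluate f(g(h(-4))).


h(-4) = -16
g(-16) = 60
f(60) = 116

116


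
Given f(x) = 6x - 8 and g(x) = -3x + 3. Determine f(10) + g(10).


25


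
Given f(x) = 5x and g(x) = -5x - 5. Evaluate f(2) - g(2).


f(2) = 10
g(2) = -15
Difference = 25

25


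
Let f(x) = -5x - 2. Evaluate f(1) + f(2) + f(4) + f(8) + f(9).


f(1) = -7
f(2) = -12
f(4) = -22
f(8) = -42
f(9) = -47
Sum = -130

-130


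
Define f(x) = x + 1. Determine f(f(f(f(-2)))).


f(-2) = -1
f(-1) = 0
f(0) = 1
f(1) = 2

2


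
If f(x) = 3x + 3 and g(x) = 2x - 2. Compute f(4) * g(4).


f(4) = 15
g(4) = 6
Product = 90

90


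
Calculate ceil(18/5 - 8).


18/5 = 3.6
3.6 - 8 = -4.4
ceil(-4.4) = -4

-4


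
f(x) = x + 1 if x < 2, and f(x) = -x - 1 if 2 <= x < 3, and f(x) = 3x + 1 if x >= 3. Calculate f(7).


7 satisfies x >= 3
f(7) = 22

22


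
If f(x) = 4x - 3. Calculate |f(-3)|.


f(-3) = -15
|-15| = 15

15


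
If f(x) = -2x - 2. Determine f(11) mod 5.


f(11) = -24
-24 mod 5 = 1

1


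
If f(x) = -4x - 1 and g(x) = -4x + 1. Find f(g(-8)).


g(-8) = 33
f(33) = -133

-133


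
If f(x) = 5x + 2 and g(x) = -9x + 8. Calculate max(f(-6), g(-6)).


62


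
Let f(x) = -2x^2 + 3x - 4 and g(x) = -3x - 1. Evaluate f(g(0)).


-9


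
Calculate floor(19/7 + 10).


19/7 = 2.7143
2.7143 + 10 = 12.7143
floor(12.7143) = 12

12


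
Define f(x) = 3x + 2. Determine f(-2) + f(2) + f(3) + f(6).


f(-2) = -4
f(2) = 8
f(3) = 11
f(6) = 20
Sum = 35

35


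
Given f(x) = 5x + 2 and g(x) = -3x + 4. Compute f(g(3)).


-23


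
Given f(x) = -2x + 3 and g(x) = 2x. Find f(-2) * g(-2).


-28


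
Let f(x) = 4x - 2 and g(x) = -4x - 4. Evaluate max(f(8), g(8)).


f(8) = 30
g(8) = -36
max = 30

30


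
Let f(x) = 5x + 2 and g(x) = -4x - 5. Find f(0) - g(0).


f(0) = 2
g(0) = -5
Difference = 7

7


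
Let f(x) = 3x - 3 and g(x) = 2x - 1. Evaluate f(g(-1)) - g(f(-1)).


f(g(-1)) = -12
g(f(-1)) = -13
Difference = 1

1


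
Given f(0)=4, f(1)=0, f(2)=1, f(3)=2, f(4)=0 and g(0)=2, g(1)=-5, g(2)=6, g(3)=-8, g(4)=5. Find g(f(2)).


f(2) = 1
g(1) = -5

-5


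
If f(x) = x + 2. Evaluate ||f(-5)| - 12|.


f(-5) = -3
|-3| = 3
|3 - 12| = 9

9


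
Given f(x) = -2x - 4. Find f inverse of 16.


Solve -2x - 4 = 16
x = (16 + 4) / (-2) = -10

-10


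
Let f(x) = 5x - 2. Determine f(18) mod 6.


f(18) = 88
88 mod 6 = 4

4


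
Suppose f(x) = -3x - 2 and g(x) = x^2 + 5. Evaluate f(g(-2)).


g(-2) = 9
f(9) = -29

-29


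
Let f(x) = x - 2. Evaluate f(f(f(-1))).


f(-1) = -3
f(-3) = -5
f(-5) = -7

-7


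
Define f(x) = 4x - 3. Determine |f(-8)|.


f(-8) = -35
|-35| = 35

35


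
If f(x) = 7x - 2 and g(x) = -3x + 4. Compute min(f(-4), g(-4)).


f(-4) = -30
g(-4) = 16
min = -30

-30


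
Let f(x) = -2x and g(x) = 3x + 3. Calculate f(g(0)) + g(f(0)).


f(g(0)) = -6
g(f(0)) = 3
Sum = -3

-3


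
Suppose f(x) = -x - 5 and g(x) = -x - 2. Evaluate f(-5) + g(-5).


f(-5) = 0
g(-5) = 3
Sum = 3

3


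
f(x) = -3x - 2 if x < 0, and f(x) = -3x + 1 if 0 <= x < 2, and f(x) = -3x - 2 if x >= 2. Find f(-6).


-6 satisfies x < 0
f(-6) = 16

16


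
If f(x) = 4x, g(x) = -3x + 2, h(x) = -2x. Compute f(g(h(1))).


32


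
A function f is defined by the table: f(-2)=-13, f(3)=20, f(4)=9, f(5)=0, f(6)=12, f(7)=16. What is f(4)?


Reading from the table at x = 4

9


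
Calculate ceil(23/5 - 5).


23/5 = 4.6
4.6 - 5 = -0.4
ceil(-0.4) = 0

0


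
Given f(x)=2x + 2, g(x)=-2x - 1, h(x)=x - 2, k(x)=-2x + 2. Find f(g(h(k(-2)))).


k(-2) = 6
h(6) = 4
g(4) = -9
f(-9) = -16

-16


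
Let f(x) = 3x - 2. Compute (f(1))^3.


f(1) = 1
(1)^3 = 1

1


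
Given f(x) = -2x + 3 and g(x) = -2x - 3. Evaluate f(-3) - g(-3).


f(-3) = 9
g(-3) = 3
Difference = 6

6


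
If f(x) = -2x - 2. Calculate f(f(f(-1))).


2


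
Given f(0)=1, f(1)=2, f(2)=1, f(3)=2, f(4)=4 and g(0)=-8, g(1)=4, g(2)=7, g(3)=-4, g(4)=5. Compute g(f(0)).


f(0) = 1
g(1) = 4

4


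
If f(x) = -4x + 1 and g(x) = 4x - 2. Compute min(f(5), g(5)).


f(5) = -19
g(5) = 18
min = -19

-19


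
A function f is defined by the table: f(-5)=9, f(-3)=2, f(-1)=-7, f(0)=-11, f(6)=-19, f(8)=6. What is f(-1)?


-7


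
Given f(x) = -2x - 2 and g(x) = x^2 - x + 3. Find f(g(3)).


g(3) = 9
f(9) = -20

-20


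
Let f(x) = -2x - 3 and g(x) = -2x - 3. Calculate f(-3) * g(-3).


f(-3) = 3
g(-3) = 3
Product = 9

9


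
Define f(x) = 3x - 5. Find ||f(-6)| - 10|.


f(-6) = -23
|-23| = 23
|23 - 10| = 13

13


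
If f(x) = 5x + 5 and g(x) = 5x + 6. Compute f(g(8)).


g(8) = 46
f(46) = 235

235


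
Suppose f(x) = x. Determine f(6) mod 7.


f(6) = 6
6 mod 7 = 6

6


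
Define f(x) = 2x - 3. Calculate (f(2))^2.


f(2) = 1
(1)^2 = 1

1


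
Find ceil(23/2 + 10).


22


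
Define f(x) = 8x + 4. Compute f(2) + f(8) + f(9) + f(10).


248


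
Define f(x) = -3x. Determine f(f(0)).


f(0) = 0
f(0) = 0

0


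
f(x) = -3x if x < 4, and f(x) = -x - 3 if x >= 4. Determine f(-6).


-6 satisfies x < 4
f(-6) = 18

18


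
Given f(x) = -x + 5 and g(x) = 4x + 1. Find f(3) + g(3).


f(3) = 2
g(3) = 13
Sum = 15

15


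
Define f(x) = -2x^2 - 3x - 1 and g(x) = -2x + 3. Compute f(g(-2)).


g(-2) = 7
f(7) = (-2)*(7)^2 - 3*(7) - 1 = -120

-120


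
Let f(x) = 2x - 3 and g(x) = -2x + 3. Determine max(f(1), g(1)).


f(1) = -1
g(1) = 1
max = 1

1


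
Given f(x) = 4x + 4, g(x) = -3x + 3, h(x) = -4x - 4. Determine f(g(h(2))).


h(2) = -12
g(-12) = 39
f(39) = 160

160


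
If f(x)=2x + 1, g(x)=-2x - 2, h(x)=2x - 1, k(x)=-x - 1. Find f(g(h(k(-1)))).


k(-1) = 0
h(0) = -1
g(-1) = 0
f(0) = 1

1


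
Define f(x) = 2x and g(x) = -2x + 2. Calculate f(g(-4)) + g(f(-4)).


f(g(-4)) = 20
g(f(-4)) = 18
Sum = 38

38


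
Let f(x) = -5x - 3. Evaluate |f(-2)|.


f(-2) = 7
|7| = 7

7


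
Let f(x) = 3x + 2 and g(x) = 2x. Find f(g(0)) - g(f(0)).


f(g(0)) = 2
g(f(0)) = 4
Difference = -2

-2


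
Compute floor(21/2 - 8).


2


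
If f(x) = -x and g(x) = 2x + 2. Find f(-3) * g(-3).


f(-3) = 3
g(-3) = -4
Product = -12

-12


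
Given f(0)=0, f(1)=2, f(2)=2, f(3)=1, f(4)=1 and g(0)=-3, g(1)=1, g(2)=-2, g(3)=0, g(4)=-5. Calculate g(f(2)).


f(2) = 2
g(2) = -2

-2


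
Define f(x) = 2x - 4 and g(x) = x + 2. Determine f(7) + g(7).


19


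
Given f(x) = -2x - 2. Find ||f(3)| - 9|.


f(3) = -8
|-8| = 8
|8 - 9| = 1

1


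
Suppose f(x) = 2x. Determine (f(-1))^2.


f(-1) = -2
(-2)^2 = 4

4


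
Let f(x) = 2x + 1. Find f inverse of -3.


Solve 2x + 1 = -3
x = (-3 - 1) / 2 = -2

-2


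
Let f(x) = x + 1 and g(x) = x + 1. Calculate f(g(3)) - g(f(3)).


f(g(3)) = 5
g(f(3)) = 5
Difference = 0

0


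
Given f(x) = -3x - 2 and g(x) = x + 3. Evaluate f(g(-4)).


g(-4) = -1
f(-1) = 1

1


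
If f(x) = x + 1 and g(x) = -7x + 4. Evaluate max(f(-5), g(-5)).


39


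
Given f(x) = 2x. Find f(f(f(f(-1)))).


-16


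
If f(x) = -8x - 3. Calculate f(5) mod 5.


f(5) = -43
-43 mod 5 = 2

2


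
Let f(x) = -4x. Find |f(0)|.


f(0) = 0
|0| = 0

0


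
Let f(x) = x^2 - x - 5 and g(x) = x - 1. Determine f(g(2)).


-5


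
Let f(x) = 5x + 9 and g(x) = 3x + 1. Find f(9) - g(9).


f(9) = 54
g(9) = 28
Difference = 26

26


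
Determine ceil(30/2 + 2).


30/2 = 15
15 + 2 = 17
ceil(17) = 17

17


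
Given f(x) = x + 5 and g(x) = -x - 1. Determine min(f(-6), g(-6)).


f(-6) = -1
g(-6) = 5
min = -1

-1


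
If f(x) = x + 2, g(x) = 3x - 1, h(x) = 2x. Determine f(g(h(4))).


h(4) = 8
g(8) = 23
f(23) = 25

25


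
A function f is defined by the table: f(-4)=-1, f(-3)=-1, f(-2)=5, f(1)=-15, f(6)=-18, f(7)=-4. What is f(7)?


-4


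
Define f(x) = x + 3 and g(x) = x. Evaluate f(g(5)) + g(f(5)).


f(g(5)) = 8
g(f(5)) = 8
Sum = 16

16


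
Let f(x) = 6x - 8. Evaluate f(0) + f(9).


f(0) = -8
f(9) = 46
Sum = 38

38


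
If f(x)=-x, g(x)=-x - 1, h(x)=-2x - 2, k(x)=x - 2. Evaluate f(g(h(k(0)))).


k(0) = -2
h(-2) = 2
g(2) = -3
f(-3) = 3

3


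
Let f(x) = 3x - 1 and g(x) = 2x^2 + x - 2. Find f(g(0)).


-7


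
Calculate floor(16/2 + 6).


16/2 = 8
8 + 6 = 14
floor(14) = 14

14


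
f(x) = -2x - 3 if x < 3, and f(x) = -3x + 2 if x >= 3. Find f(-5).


-5 satisfies x < 3
f(-5) = 7

7


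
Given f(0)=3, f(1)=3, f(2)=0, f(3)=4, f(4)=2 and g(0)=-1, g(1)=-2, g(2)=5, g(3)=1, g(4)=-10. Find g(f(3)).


f(3) = 4
g(4) = -10

-10


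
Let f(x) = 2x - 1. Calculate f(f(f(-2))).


f(-2) = -5
f(-5) = -11
f(-11) = -23

-23


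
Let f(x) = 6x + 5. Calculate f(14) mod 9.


8


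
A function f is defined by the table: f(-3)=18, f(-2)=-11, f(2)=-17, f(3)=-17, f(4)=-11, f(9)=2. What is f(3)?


-17


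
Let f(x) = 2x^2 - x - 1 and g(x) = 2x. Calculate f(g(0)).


-1


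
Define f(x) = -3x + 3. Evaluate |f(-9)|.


30


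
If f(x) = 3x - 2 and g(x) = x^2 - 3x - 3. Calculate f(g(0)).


g(0) = -3
f(-3) = -11

-11


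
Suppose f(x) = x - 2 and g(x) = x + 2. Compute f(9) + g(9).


f(9) = 7
g(9) = 11
Sum = 18

18


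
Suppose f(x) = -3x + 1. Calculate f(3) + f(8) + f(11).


f(3) = -8
f(8) = -23
f(11) = -32
Sum = -63

-63


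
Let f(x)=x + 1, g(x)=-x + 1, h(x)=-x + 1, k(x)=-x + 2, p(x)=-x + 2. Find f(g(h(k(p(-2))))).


p(-2) = 4
k(4) = -2
h(-2) = 3
g(3) = -2
f(-2) = -1

-1


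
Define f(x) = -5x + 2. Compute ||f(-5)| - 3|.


f(-5) = 27
|27| = 27
|27 - 3| = 24

24


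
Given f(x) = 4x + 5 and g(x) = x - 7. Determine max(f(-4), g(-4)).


-11


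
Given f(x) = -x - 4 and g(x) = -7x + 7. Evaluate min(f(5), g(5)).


f(5) = -9
g(5) = -28
min = -28

-28


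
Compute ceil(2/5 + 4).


2/5 = 0.4
0.4 + 4 = 4.4
ceil(4.4) = 5

5


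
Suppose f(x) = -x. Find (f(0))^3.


f(0) = 0
(0)^3 = 0

0


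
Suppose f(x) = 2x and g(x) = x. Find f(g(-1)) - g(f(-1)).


f(g(-1)) = -2
g(f(-1)) = -2
Difference = 0

0


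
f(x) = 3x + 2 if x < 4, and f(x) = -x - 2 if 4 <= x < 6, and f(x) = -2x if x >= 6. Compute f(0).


0 satisfies x < 4
f(0) = 2

2


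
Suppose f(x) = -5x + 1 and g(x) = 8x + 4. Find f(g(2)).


-99


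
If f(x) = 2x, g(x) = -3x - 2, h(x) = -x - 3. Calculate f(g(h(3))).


h(3) = -6
g(-6) = 16
f(16) = 32

32


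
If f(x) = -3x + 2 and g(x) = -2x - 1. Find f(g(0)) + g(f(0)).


f(g(0)) = 5
g(f(0)) = -5
Sum = 0

0


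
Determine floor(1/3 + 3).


1/3 = 0.3333
0.3333 + 3 = 3.3333
floor(3.3333) = 3

3


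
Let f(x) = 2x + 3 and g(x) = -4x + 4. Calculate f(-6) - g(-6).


-37


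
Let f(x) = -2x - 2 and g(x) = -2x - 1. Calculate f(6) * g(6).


f(6) = -14
g(6) = -13
Product = 182

182


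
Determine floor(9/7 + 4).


9/7 = 1.2857
1.2857 + 4 = 5.2857
floor(5.2857) = 5

5


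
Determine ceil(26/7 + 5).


26/7 = 3.7143
3.7143 + 5 = 8.7143
ceil(8.7143) = 9

9


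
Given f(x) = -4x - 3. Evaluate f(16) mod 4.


f(16) = -67
-67 mod 4 = 1

1


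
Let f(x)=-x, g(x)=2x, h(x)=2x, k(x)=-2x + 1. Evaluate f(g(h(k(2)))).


k(2) = -3
h(-3) = -6
g(-6) = -12
f(-12) = 12

12


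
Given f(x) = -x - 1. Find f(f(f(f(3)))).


3


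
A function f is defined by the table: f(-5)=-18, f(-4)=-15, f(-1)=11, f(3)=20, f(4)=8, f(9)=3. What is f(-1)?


11


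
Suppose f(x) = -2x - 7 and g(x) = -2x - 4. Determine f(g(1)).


g(1) = -6
f(-6) = 5

5


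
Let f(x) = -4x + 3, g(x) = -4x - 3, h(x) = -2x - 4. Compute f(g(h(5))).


-209


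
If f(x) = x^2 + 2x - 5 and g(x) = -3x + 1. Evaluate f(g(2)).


g(2) = -5
f(-5) = 1*(-5)^2 + 2*(-5) - 5 = 10

10


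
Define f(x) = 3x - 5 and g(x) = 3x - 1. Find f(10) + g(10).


f(10) = 25
g(10) = 29
Sum = 54

54


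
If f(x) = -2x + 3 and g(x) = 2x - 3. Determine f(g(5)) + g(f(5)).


f(g(5)) = -11
g(f(5)) = -17
Sum = -28

-28


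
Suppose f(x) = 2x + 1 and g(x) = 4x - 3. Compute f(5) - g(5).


f(5) = 11
g(5) = 17
Difference = -6

-6


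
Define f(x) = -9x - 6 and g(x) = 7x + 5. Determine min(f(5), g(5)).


f(5) = -51
g(5) = 40
min = -51

-51


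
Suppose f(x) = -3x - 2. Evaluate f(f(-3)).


f(-3) = 7
f(7) = -23

-23


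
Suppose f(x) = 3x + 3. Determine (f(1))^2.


f(1) = 6
(6)^2 = 36

36


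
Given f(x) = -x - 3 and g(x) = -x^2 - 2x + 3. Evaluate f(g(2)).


2


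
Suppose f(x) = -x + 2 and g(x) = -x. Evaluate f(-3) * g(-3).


f(-3) = 5
g(-3) = 3
Product = 15

15


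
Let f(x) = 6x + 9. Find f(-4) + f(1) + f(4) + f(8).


f(-4) = -15
f(1) = 15
f(4) = 33
f(8) = 57
Sum = 90

90


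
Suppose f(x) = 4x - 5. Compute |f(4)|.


f(4) = 11
|11| = 11

11


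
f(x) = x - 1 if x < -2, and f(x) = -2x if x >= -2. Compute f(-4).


-4 satisfies x < -2
f(-4) = -5

-5


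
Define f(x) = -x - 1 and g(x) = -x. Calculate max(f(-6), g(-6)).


f(-6) = 5
g(-6) = 6
max = 6

6


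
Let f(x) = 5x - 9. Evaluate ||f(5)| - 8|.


f(5) = 16
|16| = 16
|16 - 8| = 8

8


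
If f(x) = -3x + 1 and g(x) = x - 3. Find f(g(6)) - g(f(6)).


f(g(6)) = -8
g(f(6)) = -20
Difference = 12

12


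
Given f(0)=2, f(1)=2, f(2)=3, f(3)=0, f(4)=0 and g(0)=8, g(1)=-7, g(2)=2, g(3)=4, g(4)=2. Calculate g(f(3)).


f(3) = 0
g(0) = 8

8


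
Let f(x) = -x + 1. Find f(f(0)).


f(0) = 1
f(1) = 0

0


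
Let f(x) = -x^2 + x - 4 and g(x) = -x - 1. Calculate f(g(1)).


g(1) = -2
f(-2) = (-1)*(-2)^2 + 1*(-2) - 4 = -10

-10


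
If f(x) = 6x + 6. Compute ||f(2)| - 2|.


f(2) = 18
|18| = 18
|18 - 2| = 16

16


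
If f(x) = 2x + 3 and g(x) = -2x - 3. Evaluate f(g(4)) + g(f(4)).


-44


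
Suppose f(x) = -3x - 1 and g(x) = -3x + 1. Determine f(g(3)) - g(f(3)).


f(g(3)) = 23
g(f(3)) = 31
Difference = -8

-8


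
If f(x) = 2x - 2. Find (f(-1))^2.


16


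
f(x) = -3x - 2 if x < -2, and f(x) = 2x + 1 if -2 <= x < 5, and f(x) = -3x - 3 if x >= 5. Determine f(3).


7


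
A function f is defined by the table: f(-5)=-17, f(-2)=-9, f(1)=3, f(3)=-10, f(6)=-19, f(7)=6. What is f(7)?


Reading from the table at x = 7

6


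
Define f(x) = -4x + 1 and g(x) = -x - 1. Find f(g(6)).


g(6) = -7
f(-7) = 29

29


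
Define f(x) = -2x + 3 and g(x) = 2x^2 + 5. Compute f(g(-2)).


g(-2) = 13
f(13) = -23

-23


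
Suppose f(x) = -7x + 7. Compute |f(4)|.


f(4) = -21
|-21| = 21

21


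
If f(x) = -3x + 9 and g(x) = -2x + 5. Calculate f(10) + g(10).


f(10) = -21
g(10) = -15
Sum = -36

-36


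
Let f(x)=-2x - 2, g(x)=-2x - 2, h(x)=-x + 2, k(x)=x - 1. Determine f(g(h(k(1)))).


k(1) = 0
h(0) = 2
g(2) = -6
f(-6) = 10

10


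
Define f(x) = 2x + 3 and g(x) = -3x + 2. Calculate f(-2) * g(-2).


f(-2) = -1
g(-2) = 8
Product = -8

-8


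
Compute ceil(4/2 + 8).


10


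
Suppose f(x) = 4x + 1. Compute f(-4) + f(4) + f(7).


f(-4) = -15
f(4) = 17
f(7) = 29
Sum = 31

31


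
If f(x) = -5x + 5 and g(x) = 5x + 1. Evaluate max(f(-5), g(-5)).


f(-5) = 30
g(-5) = -24
max = 30

30


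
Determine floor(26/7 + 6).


26/7 = 3.7143
3.7143 + 6 = 9.7143
floor(9.7143) = 9

9


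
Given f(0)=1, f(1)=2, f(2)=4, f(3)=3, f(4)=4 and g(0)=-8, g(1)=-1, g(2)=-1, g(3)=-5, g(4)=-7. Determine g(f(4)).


-7


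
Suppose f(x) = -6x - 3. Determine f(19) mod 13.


f(19) = -117
-117 mod 13 = 0

0


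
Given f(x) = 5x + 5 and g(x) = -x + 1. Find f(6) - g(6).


f(6) = 35
g(6) = -5
Difference = 40

40


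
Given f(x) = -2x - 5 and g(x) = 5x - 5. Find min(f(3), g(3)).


-11


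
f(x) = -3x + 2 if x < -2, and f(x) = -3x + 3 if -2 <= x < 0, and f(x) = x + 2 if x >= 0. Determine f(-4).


-4 satisfies x < -2
f(-4) = 14

14


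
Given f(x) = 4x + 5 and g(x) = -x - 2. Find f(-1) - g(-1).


f(-1) = 1
g(-1) = -1
Difference = 2

2


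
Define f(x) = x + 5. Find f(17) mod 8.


f(17) = 22
22 mod 8 = 6

6


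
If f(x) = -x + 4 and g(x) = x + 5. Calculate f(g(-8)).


g(-8) = -3
f(-3) = 7

7


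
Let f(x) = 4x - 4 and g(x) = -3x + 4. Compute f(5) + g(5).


f(5) = 16
g(5) = -11
Sum = 5

5


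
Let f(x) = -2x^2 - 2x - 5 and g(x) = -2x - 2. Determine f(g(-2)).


g(-2) = 2
f(2) = (-2)*(2)^2 - 2*(2) - 5 = -17

-17


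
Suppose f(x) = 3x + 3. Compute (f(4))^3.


3375


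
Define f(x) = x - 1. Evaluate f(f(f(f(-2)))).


-6


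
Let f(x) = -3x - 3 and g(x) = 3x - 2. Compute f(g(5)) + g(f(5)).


f(g(5)) = -42
g(f(5)) = -56
Sum = -98

-98


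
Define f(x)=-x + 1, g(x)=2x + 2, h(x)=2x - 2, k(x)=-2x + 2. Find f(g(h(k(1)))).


k(1) = 0
h(0) = -2
g(-2) = -2
f(-2) = 3

3


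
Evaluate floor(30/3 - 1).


30/3 = 10
10 - 1 = 9
floor(9) = 9

9


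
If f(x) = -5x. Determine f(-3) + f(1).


10


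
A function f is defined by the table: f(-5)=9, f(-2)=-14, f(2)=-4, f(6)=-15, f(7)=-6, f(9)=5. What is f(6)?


-15


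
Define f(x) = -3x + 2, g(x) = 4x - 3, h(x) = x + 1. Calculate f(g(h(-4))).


47


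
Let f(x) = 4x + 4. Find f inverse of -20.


Solve 4x + 4 = -20
x = (-20 - 4) / 4 = -6

-6


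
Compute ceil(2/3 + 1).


2/3 = 0.6667
0.6667 + 1 = 1.6667
ceil(1.6667) = 2

2


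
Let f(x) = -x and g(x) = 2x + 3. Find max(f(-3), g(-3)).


f(-3) = 3
g(-3) = -3
max = 3

3


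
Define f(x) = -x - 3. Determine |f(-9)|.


f(-9) = 6
|6| = 6

6


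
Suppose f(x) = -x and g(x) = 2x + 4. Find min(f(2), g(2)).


-2


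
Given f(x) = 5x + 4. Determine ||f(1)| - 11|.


f(1) = 9
|9| = 9
|9 - 11| = 2

2


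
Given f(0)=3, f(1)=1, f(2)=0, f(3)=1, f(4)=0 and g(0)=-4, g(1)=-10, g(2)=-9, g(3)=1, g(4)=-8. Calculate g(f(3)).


f(3) = 1
g(1) = -10

-10


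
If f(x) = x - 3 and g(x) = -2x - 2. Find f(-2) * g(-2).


f(-2) = -5
g(-2) = 2
Product = -10

-10


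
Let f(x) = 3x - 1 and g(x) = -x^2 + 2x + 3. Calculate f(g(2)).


g(2) = 3
f(3) = 8

8


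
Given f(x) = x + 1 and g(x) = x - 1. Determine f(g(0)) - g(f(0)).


0


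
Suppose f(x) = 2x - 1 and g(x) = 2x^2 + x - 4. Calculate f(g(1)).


g(1) = -1
f(-1) = -3

-3


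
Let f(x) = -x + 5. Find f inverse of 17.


-12


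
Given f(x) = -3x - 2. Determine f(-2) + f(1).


f(-2) = 4
f(1) = -5
Sum = -1

-1


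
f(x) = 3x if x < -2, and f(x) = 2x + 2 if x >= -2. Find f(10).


10 satisfies x >= -2
f(10) = 22

22


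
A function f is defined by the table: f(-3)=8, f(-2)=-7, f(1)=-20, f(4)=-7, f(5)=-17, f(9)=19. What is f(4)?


Reading from the table at x = 4

-7


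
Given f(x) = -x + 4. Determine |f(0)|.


4


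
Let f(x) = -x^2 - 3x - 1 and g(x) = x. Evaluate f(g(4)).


g(4) = 4
f(4) = (-1)*(4)^2 - 3*(4) - 1 = -29

-29


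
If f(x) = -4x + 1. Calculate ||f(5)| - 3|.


f(5) = -19
|-19| = 19
|19 - 3| = 16

16


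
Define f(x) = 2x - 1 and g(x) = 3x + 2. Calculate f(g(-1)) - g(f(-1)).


f(g(-1)) = -3
g(f(-1)) = -7
Difference = 4

4


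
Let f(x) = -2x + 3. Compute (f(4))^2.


f(4) = -5
(-5)^2 = 25

25


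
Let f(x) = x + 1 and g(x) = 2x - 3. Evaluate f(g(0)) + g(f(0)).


f(g(0)) = -2
g(f(0)) = -1
Sum = -3

-3


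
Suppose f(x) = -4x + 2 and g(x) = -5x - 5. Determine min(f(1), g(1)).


-10


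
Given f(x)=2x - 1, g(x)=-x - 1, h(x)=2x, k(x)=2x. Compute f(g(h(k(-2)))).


k(-2) = -4
h(-4) = -8
g(-8) = 7
f(7) = 13

13


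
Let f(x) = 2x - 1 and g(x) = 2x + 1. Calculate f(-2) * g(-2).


f(-2) = -5
g(-2) = -3
Product = 15

15


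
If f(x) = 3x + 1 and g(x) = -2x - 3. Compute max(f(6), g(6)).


f(6) = 19
g(6) = -15
max = 19

19


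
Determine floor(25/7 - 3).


25/7 = 3.5714
3.5714 - 3 = 0.5714
floor(0.5714) = 0

0


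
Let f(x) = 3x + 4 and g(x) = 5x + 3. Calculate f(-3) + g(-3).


f(-3) = -5
g(-3) = -12
Sum = -17

-17


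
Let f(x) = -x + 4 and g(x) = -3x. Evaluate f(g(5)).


g(5) = -15
f(-15) = 19

19


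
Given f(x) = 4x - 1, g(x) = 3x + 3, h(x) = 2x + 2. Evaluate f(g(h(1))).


h(1) = 4
g(4) = 15
f(15) = 59

59


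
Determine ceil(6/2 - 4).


6/2 = 3
3 - 4 = -1
ceil(-1) = -1

-1


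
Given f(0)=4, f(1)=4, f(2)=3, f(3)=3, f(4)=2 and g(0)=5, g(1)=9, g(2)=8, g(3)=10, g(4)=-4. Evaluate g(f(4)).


f(4) = 2
g(2) = 8

8


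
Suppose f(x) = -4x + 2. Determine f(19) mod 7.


f(19) = -74
-74 mod 7 = 3

3


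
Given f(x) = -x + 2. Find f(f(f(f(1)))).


1


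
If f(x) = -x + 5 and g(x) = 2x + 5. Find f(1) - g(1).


f(1) = 4
g(1) = 7
Difference = -3

-3


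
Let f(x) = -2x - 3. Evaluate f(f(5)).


f(5) = -13
f(-13) = 23

23


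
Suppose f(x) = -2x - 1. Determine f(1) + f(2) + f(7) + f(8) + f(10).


f(1) = -3
f(2) = -5
f(7) = -15
f(8) = -17
f(10) = -21
Sum = -61

-61


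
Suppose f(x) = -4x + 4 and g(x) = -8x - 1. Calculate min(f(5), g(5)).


-41


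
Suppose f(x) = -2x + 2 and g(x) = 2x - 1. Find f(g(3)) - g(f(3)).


f(g(3)) = -8
g(f(3)) = -9
Difference = 1

1


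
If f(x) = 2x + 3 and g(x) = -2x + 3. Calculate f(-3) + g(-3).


6


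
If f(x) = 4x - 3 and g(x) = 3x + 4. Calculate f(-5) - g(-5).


f(-5) = -23
g(-5) = -11
Difference = -12

-12


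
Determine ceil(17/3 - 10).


17/3 = 5.6667
5.6667 - 10 = -4.3333
ceil(-4.3333) = -4

-4


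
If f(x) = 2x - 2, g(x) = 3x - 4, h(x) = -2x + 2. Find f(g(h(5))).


-58


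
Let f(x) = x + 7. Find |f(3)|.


f(3) = 10
|10| = 10

10


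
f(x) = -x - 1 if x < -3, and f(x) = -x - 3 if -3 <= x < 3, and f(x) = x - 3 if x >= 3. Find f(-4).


-4 satisfies x < -3
f(-4) = 3

3


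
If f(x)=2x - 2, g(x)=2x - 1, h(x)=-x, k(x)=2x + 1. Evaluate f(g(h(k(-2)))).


k(-2) = -3
h(-3) = 3
g(3) = 5
f(5) = 8

8


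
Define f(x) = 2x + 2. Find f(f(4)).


f(4) = 10
f(10) = 22

22


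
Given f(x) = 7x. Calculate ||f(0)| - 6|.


6


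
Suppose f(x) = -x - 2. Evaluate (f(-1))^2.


f(-1) = -1
(-1)^2 = 1

1


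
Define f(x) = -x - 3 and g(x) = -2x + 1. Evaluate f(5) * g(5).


f(5) = -8
g(5) = -9
Product = 72

72


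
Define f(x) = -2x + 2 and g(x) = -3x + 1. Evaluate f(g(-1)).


g(-1) = 4
f(4) = -6

-6


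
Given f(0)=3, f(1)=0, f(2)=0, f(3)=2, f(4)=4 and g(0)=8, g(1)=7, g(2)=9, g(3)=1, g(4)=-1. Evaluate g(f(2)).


f(2) = 0
g(0) = 8

8


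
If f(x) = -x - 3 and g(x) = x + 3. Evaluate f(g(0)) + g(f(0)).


f(g(0)) = -6
g(f(0)) = 0
Sum = -6

-6


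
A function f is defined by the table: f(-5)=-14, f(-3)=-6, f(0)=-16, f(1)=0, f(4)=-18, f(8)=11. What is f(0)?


Reading from the table at x = 0

-16


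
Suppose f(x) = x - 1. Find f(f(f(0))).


f(0) = -1
f(-1) = -2
f(-2) = -3

-3


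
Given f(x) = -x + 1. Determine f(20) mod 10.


f(20) = -19
-19 mod 10 = 1

1


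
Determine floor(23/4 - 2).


23/4 = 5.75
5.75 - 2 = 3.75
floor(3.75) = 3

3


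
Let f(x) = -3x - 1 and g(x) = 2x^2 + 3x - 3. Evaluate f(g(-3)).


g(-3) = 6
f(6) = -19

-19


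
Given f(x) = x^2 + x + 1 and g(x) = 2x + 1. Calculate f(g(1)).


g(1) = 3
f(3) = 1*(3)^2 + 1*(3) + 1 = 13

13


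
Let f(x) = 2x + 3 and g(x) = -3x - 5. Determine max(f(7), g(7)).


17


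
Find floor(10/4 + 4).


10/4 = 2.5
2.5 + 4 = 6.5
floor(6.5) = 6

6


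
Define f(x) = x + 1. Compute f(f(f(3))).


f(3) = 4
f(4) = 5
f(5) = 6

6


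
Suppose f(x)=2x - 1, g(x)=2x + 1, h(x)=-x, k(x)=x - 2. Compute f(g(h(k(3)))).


k(3) = 1
h(1) = -1
g(-1) = -1
f(-1) = -3

-3


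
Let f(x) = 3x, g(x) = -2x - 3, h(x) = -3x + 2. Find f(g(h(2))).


15


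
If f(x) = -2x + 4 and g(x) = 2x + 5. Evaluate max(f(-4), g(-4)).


f(-4) = 12
g(-4) = -3
max = 12

12


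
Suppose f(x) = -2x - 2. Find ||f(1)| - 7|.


f(1) = -4
|-4| = 4
|4 - 7| = 3

3


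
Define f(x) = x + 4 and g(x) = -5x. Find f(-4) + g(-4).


f(-4) = 0
g(-4) = 20
Sum = 20

20


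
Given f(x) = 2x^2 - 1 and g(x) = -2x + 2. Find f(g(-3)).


g(-3) = 8
f(8) = 2*(8)^2 - 1 = 127

127


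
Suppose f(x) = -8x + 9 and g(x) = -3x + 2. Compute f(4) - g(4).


f(4) = -23
g(4) = -10
Difference = -13

-13


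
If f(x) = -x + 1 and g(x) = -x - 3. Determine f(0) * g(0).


f(0) = 1
g(0) = -3
Product = -3

-3


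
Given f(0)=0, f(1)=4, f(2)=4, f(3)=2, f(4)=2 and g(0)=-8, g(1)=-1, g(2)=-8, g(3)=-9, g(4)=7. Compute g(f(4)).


f(4) = 2
g(2) = -8

-8


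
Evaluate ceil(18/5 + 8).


18/5 = 3.6
3.6 + 8 = 11.6
ceil(11.6) = 12

12


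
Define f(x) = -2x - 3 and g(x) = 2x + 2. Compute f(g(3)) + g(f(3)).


f(g(3)) = -19
g(f(3)) = -16
Sum = -35

-35


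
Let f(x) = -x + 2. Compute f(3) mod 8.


f(3) = -1
-1 mod 8 = 7

7


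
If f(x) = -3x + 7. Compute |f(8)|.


17


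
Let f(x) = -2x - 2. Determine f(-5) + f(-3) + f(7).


-4


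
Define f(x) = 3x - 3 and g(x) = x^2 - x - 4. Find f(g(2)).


-9


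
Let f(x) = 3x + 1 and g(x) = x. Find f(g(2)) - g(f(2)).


0


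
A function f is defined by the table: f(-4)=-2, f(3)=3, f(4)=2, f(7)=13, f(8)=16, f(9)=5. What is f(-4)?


Reading from the table at x = -4

-2


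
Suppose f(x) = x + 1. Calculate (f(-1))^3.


f(-1) = 0
(0)^3 = 0

0


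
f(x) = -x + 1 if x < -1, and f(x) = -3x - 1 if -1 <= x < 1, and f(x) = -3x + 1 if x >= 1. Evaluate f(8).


8 satisfies x >= 1
f(8) = -23

-23


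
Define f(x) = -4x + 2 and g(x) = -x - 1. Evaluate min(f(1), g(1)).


-2


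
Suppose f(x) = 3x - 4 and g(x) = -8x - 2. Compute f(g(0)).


g(0) = -2
f(-2) = -10

-10


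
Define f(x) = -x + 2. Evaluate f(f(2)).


f(2) = 0
f(0) = 2

2


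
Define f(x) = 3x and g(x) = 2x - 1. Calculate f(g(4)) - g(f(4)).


-2


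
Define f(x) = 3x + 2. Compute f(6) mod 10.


f(6) = 20
20 mod 10 = 0

0


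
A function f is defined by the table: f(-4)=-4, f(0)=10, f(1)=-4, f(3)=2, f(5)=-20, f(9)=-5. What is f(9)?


-5


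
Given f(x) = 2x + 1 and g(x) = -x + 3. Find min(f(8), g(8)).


f(8) = 17
g(8) = -5
min = -5

-5


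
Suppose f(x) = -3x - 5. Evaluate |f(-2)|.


f(-2) = 1
|1| = 1

1


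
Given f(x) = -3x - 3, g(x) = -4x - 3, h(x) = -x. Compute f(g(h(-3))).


h(-3) = 3
g(3) = -15
f(-15) = 42

42


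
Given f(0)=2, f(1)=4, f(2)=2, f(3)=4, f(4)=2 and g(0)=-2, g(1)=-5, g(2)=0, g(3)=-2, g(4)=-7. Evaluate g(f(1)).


f(1) = 4
g(4) = -7

-7


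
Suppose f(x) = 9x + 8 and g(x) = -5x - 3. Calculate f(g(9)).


-424


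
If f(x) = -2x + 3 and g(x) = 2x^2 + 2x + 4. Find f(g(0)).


g(0) = 4
f(4) = -5

-5


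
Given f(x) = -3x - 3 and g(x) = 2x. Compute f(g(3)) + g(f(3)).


f(g(3)) = -21
g(f(3)) = -24
Sum = -45

-45


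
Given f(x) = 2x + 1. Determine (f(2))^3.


f(2) = 5
(5)^3 = 125

125


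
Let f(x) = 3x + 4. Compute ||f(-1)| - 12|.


f(-1) = 1
|1| = 1
|1 - 12| = 11

11


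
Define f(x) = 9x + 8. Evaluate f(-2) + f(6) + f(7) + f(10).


221


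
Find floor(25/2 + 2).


25/2 = 12.5
12.5 + 2 = 14.5
floor(14.5) = 14

14


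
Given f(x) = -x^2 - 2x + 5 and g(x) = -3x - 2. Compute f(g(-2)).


-19


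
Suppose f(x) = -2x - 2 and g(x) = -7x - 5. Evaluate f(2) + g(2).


-25


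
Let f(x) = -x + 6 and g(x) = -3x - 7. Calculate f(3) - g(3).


f(3) = 3
g(3) = -16
Difference = 19

19


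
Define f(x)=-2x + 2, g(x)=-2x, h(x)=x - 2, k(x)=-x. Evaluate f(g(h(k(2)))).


-14


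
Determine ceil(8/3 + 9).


8/3 = 2.6667
2.6667 + 9 = 11.6667
ceil(11.6667) = 12

12


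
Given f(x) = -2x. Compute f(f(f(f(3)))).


f(3) = -6
f(-6) = 12
f(12) = -24
f(-24) = 48

48


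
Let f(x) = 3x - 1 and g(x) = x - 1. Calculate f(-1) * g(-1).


f(-1) = -4
g(-1) = -2
Product = 8

8


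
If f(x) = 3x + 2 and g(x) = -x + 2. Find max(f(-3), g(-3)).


5


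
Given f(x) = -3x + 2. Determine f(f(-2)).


f(-2) = 8
f(8) = -22

-22


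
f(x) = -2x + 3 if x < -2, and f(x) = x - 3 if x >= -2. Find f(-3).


-3 satisfies x < -2
f(-3) = 9

9


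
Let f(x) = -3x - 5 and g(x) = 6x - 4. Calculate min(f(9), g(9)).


f(9) = -32
g(9) = 50
min = -32

-32


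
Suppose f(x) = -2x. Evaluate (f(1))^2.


4


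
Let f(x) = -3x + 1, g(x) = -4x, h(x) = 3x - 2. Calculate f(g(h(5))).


h(5) = 13
g(13) = -52
f(-52) = 157

157


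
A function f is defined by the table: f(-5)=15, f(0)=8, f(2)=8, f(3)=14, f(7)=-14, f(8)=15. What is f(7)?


-14


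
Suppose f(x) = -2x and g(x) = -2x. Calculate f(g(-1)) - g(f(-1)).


f(g(-1)) = -4
g(f(-1)) = -4
Difference = 0

0


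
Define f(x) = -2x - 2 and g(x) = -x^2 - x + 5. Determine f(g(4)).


28


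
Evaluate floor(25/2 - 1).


25/2 = 12.5
12.5 - 1 = 11.5
floor(11.5) = 11

11


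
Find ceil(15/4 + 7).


15/4 = 3.75
3.75 + 7 = 10.75
ceil(10.75) = 11

11


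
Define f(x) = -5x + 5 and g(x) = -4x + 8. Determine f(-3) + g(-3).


f(-3) = 20
g(-3) = 20
Sum = 40

40


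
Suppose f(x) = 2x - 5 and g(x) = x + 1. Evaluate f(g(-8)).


g(-8) = -7
f(-7) = -19

-19


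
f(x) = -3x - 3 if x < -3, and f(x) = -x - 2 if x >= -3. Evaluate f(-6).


15


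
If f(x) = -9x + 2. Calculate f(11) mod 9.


f(11) = -97
-97 mod 9 = 2

2


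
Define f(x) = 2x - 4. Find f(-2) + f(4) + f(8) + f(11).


f(-2) = -8
f(4) = 4
f(8) = 12
f(11) = 18
Sum = 26

26


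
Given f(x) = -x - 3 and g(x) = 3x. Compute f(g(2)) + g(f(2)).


f(g(2)) = -9
g(f(2)) = -15
Sum = -24

-24


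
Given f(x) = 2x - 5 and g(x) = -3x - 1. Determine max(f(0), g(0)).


f(0) = -5
g(0) = -1
max = -1

-1


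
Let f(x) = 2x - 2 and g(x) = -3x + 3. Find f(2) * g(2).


f(2) = 2
g(2) = -3
Product = -6

-6


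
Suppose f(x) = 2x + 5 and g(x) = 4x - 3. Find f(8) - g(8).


f(8) = 21
g(8) = 29
Difference = -8

-8


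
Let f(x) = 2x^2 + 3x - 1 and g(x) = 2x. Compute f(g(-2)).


g(-2) = -4
f(-4) = 2*(-4)^2 + 3*(-4) - 1 = 19

19


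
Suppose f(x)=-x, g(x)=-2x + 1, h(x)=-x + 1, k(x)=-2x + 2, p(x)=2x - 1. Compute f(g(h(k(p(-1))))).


-15


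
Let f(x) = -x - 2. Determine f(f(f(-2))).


f(-2) = 0
f(0) = -2
f(-2) = 0

0


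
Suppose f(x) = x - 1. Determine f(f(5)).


f(5) = 4
f(4) = 3

3


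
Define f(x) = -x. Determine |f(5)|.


f(5) = -5
|-5| = 5

5


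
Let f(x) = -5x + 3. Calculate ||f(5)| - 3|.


f(5) = -22
|-22| = 22
|22 - 3| = 19

19


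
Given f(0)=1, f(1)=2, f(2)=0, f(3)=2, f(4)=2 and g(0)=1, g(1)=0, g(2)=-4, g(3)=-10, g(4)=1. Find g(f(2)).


f(2) = 0
g(0) = 1

1


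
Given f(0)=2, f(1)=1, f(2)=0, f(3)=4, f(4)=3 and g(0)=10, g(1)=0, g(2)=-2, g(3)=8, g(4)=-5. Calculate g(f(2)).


f(2) = 0
g(0) = 10

10


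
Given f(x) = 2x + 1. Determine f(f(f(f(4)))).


f(4) = 9
f(9) = 19
f(19) = 39
f(39) = 79

79


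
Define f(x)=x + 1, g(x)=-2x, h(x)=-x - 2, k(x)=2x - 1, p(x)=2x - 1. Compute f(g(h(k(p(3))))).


23


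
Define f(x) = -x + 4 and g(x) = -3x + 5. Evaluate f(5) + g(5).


-11


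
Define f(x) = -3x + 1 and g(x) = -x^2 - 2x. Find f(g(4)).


g(4) = -24
f(-24) = 73

73


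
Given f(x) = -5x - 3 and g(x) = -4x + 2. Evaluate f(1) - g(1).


f(1) = -8
g(1) = -2
Difference = -6

-6


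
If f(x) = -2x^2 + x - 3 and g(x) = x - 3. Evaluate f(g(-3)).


g(-3) = -6
f(-6) = (-2)*(-6)^2 + 1*(-6) - 3 = -81

-81


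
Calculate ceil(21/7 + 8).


21/7 = 3
3 + 8 = 11
ceil(11) = 11

11


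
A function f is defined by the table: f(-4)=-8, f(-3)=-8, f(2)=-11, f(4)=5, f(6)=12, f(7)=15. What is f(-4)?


Reading from the table at x = -4

-8


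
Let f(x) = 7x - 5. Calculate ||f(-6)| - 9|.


38


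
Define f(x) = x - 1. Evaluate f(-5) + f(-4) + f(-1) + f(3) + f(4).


f(-5) = -6
f(-4) = -5
f(-1) = -2
f(3) = 2
f(4) = 3
Sum = -8

-8


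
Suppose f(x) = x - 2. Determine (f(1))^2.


1


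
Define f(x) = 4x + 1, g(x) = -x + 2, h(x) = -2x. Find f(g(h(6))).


57


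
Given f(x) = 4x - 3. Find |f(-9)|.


f(-9) = -39
|-39| = 39

39


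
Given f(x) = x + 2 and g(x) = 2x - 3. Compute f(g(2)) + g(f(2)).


f(g(2)) = 3
g(f(2)) = 5
Sum = 8

8


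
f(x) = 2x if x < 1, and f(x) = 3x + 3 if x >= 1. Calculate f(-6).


-6 satisfies x < 1
f(-6) = -12

-12


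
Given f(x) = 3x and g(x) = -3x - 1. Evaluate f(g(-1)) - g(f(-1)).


f(g(-1)) = 6
g(f(-1)) = 8
Difference = -2

-2


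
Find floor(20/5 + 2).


20/5 = 4
4 + 2 = 6
floor(6) = 6

6


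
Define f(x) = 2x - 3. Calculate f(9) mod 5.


f(9) = 15
15 mod 5 = 0

0


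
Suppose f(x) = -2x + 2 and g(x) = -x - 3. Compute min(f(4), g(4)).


f(4) = -6
g(4) = -7
min = -7

-7


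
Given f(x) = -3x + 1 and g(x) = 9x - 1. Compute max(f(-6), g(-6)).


f(-6) = 19
g(-6) = -55
max = 19

19


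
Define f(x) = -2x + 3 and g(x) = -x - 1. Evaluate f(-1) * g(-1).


f(-1) = 5
g(-1) = 0
Product = 0

0


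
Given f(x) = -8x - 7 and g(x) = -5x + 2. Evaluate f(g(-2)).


g(-2) = 12
f(12) = -103

-103


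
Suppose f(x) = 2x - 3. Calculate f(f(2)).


f(2) = 1
f(1) = -1

-1


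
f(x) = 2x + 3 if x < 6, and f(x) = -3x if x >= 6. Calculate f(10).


10 satisfies x >= 6
f(10) = -30

-30


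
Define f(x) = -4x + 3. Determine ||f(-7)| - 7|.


24


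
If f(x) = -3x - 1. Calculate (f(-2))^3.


f(-2) = 5
(5)^3 = 125

125


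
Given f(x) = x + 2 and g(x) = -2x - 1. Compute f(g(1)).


g(1) = -3
f(-3) = -1

-1


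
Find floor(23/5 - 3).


23/5 = 4.6
4.6 - 3 = 1.6
floor(1.6) = 1

1


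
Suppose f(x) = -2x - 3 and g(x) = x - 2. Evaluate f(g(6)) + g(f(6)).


f(g(6)) = -11
g(f(6)) = -17
Sum = -28

-28


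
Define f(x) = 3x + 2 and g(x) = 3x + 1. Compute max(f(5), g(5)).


f(5) = 17
g(5) = 16
max = 17

17


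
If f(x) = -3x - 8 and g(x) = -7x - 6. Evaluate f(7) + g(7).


-84


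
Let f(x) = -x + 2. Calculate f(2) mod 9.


f(2) = 0
0 mod 9 = 0

0


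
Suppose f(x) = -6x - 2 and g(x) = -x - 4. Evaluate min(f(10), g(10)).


f(10) = -62
g(10) = -14
min = -62

-62


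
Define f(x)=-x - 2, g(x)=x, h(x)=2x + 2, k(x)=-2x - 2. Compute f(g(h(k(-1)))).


k(-1) = 0
h(0) = 2
g(2) = 2
f(2) = -4

-4


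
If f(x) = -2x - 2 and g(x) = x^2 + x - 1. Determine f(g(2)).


g(2) = 5
f(5) = -12

-12


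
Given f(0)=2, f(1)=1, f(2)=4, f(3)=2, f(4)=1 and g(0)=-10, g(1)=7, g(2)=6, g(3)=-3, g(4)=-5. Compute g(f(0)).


f(0) = 2
g(2) = 6

6


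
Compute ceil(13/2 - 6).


13/2 = 6.5
6.5 - 6 = 0.5
ceil(0.5) = 1

1


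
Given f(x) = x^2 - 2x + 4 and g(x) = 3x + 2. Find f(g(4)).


g(4) = 14
f(14) = 1*(14)^2 - 2*(14) + 4 = 172

172


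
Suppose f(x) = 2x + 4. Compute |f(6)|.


f(6) = 16
|16| = 16

16


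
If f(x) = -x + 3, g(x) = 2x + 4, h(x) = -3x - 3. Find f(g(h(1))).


h(1) = -6
g(-6) = -8
f(-8) = 11

11


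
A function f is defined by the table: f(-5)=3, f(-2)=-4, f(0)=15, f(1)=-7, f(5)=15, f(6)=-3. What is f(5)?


Reading from the table at x = 5

15


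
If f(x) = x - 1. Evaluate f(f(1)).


f(1) = 0
f(0) = -1

-1


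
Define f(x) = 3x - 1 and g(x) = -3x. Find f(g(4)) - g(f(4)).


-4


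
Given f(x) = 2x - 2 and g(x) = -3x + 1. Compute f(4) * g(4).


f(4) = 6
g(4) = -11
Product = -66

-66


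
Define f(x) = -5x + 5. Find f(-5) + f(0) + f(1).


f(-5) = 30
f(0) = 5
f(1) = 0
Sum = 35

35


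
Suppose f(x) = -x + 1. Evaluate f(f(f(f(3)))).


f(3) = -2
f(-2) = 3
f(3) = -2
f(-2) = 3

3


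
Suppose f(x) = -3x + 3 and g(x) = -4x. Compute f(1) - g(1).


f(1) = 0
g(1) = -4
Difference = 4

4


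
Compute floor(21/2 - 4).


6


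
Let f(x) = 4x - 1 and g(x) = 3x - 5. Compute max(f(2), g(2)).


7


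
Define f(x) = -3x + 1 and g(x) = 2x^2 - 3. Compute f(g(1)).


g(1) = -1
f(-1) = 4

4


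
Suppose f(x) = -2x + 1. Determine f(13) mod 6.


f(13) = -25
-25 mod 6 = 5

5


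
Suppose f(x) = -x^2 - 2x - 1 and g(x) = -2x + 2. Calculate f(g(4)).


g(4) = -6
f(-6) = (-1)*(-6)^2 - 2*(-6) - 1 = -25

-25


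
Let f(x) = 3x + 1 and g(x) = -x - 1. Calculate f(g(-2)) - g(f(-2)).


f(g(-2)) = 4
g(f(-2)) = 4
Difference = 0

0


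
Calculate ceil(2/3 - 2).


-1


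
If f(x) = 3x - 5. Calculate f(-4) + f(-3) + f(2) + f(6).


f(-4) = -17
f(-3) = -14
f(2) = 1
f(6) = 13
Sum = -17

-17


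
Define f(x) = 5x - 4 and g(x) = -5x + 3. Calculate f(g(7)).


g(7) = -32
f(-32) = -164

-164


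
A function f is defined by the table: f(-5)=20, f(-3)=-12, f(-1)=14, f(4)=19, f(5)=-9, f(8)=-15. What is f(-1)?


Reading from the table at x = -1

14


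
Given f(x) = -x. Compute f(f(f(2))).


f(2) = -2
f(-2) = 2
f(2) = -2

-2


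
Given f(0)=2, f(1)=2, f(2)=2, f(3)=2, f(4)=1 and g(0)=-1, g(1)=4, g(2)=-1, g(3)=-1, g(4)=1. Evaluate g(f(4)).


f(4) = 1
g(1) = 4

4


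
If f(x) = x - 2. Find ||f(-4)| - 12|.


f(-4) = -6
|-6| = 6
|6 - 12| = 6

6


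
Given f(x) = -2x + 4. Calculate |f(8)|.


f(8) = -12
|-12| = 12

12


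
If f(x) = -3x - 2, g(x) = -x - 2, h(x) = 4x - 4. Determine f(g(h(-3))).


-44


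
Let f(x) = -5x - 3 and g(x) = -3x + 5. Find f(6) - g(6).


f(6) = -33
g(6) = -13
Difference = -20

-20


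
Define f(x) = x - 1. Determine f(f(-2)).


-4


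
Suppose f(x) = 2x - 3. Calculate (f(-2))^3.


-343


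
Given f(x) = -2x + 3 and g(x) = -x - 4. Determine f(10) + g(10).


f(10) = -17
g(10) = -14
Sum = -31

-31


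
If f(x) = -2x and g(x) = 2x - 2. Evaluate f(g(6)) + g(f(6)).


f(g(6)) = -20
g(f(6)) = -26
Sum = -46

-46


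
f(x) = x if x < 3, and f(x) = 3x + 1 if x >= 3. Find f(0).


0 satisfies x < 3
f(0) = 0

0


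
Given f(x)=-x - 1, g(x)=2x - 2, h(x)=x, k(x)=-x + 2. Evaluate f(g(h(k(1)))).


-1


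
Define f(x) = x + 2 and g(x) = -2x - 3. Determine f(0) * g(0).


f(0) = 2
g(0) = -3
Product = -6

-6


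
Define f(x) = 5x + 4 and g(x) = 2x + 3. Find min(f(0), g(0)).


3


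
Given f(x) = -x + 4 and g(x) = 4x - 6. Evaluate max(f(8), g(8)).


f(8) = -4
g(8) = 26
max = 26

26


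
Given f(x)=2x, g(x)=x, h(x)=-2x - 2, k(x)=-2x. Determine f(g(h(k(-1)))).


k(-1) = 2
h(2) = -6
g(-6) = -6
f(-6) = -12

-12


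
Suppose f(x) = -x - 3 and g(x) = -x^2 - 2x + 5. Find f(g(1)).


-5


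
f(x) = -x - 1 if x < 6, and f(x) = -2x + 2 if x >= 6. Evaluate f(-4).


-4 satisfies x < 6
f(-4) = 3

3


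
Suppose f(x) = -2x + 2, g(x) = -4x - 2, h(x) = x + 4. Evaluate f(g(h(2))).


h(2) = 6
g(6) = -26
f(-26) = 54

54


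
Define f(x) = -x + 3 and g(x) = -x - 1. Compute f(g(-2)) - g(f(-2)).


f(g(-2)) = 2
g(f(-2)) = -6
Difference = 8

8


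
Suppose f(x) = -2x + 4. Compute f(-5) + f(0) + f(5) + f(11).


f(-5) = 14
f(0) = 4
f(5) = -6
f(11) = -18
Sum = -6

-6


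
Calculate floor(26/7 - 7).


26/7 = 3.7143
3.7143 - 7 = -3.2857
floor(-3.2857) = -4

-4
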